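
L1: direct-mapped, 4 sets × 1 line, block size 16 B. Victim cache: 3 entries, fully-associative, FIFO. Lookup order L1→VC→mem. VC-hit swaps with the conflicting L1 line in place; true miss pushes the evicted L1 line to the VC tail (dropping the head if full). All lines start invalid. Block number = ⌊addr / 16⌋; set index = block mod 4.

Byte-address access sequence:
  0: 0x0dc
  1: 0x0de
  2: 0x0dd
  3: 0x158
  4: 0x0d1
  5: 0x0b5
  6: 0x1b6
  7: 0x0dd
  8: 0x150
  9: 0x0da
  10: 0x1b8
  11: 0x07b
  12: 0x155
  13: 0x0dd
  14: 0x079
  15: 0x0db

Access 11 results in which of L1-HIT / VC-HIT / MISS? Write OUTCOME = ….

OUTCOME = MISS

  [0] addr=0xdc blk=13 s=1: MISS | VC []
  [1] addr=0xde blk=13 s=1: L1-HIT | VC []
  [2] addr=0xdd blk=13 s=1: L1-HIT | VC []
  [3] addr=0x158 blk=21 s=1: MISS | VC [13]
  [4] addr=0xd1 blk=13 s=1: VC-HIT | VC [21]
  [5] addr=0xb5 blk=11 s=3: MISS | VC [21]
  [6] addr=0x1b6 blk=27 s=3: MISS | VC [21, 11]
  [7] addr=0xdd blk=13 s=1: L1-HIT | VC [21, 11]
  [8] addr=0x150 blk=21 s=1: VC-HIT | VC [13, 11]
  [9] addr=0xda blk=13 s=1: VC-HIT | VC [21, 11]
  [10] addr=0x1b8 blk=27 s=3: L1-HIT | VC [21, 11]
  [11] addr=0x7b blk=7 s=3: MISS | VC [21, 11, 27]
  [12] addr=0x155 blk=21 s=1: VC-HIT | VC [13, 11, 27]
  [13] addr=0xdd blk=13 s=1: VC-HIT | VC [21, 11, 27]
  [14] addr=0x79 blk=7 s=3: L1-HIT | VC [21, 11, 27]
  [15] addr=0xdb blk=13 s=1: L1-HIT | VC [21, 11, 27]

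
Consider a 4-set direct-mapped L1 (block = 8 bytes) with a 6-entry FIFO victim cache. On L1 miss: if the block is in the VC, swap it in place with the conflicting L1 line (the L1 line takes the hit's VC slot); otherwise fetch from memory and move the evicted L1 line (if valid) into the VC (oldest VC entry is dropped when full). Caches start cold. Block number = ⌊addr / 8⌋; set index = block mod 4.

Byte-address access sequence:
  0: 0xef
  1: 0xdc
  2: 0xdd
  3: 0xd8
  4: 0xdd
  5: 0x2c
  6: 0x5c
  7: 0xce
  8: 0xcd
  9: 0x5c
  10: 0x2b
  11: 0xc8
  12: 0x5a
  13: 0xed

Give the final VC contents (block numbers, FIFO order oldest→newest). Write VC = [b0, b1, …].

VC = [25, 27, 5]

  [0] addr=0xef blk=29 s=1: MISS | VC []
  [1] addr=0xdc blk=27 s=3: MISS | VC []
  [2] addr=0xdd blk=27 s=3: L1-HIT | VC []
  [3] addr=0xd8 blk=27 s=3: L1-HIT | VC []
  [4] addr=0xdd blk=27 s=3: L1-HIT | VC []
  [5] addr=0x2c blk=5 s=1: MISS | VC [29]
  [6] addr=0x5c blk=11 s=3: MISS | VC [29, 27]
  [7] addr=0xce blk=25 s=1: MISS | VC [29, 27, 5]
  [8] addr=0xcd blk=25 s=1: L1-HIT | VC [29, 27, 5]
  [9] addr=0x5c blk=11 s=3: L1-HIT | VC [29, 27, 5]
  [10] addr=0x2b blk=5 s=1: VC-HIT | VC [29, 27, 25]
  [11] addr=0xc8 blk=25 s=1: VC-HIT | VC [29, 27, 5]
  [12] addr=0x5a blk=11 s=3: L1-HIT | VC [29, 27, 5]
  [13] addr=0xed blk=29 s=1: VC-HIT | VC [25, 27, 5]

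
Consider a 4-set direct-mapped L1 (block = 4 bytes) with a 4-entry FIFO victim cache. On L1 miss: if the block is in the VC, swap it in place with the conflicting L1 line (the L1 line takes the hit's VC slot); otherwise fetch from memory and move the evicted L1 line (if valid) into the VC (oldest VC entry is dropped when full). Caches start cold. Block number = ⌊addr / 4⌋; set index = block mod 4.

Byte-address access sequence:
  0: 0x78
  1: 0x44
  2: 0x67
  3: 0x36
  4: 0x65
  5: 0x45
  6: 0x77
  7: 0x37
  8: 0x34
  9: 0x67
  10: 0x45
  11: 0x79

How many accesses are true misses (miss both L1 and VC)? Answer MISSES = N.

0: 0x78 (blk 30, set 2) → MISS  vc=[]
1: 0x44 (blk 17, set 1) → MISS  vc=[]
2: 0x67 (blk 25, set 1) → MISS  vc=[17]
3: 0x36 (blk 13, set 1) → MISS  vc=[17, 25]
4: 0x65 (blk 25, set 1) → VC-HIT  vc=[17, 13]
5: 0x45 (blk 17, set 1) → VC-HIT  vc=[25, 13]
6: 0x77 (blk 29, set 1) → MISS  vc=[25, 13, 17]
7: 0x37 (blk 13, set 1) → VC-HIT  vc=[25, 29, 17]
8: 0x34 (blk 13, set 1) → L1-HIT  vc=[25, 29, 17]
9: 0x67 (blk 25, set 1) → VC-HIT  vc=[13, 29, 17]
10: 0x45 (blk 17, set 1) → VC-HIT  vc=[13, 29, 25]
11: 0x79 (blk 30, set 2) → L1-HIT  vc=[13, 29, 25]

MISSES = 5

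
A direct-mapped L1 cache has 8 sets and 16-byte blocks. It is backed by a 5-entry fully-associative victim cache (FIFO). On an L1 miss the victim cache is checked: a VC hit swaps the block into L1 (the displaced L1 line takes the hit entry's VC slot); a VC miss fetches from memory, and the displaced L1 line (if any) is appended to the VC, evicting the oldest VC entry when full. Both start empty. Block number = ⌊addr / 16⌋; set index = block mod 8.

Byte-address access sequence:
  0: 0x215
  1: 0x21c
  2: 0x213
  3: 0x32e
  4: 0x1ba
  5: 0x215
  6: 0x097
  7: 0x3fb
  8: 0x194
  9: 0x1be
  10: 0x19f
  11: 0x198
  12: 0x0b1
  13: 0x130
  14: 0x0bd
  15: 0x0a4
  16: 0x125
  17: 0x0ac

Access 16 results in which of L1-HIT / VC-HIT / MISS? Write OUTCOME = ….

#0 0x215→b33/s1 MISS; vc=[]
#1 0x21c→b33/s1 L1-HIT; vc=[]
#2 0x213→b33/s1 L1-HIT; vc=[]
#3 0x32e→b50/s2 MISS; vc=[]
#4 0x1ba→b27/s3 MISS; vc=[]
#5 0x215→b33/s1 L1-HIT; vc=[]
#6 0x97→b9/s1 MISS; vc=[33]
#7 0x3fb→b63/s7 MISS; vc=[33]
#8 0x194→b25/s1 MISS; vc=[33,9]
#9 0x1be→b27/s3 L1-HIT; vc=[33,9]
#10 0x19f→b25/s1 L1-HIT; vc=[33,9]
#11 0x198→b25/s1 L1-HIT; vc=[33,9]
#12 0xb1→b11/s3 MISS; vc=[33,9,27]
#13 0x130→b19/s3 MISS; vc=[33,9,27,11]
#14 0xbd→b11/s3 VC-HIT; vc=[33,9,27,19]
#15 0xa4→b10/s2 MISS; vc=[33,9,27,19,50]
#16 0x125→b18/s2 MISS; vc=[9,27,19,50,10]
#17 0xac→b10/s2 VC-HIT; vc=[9,27,19,50,18]

OUTCOME = MISS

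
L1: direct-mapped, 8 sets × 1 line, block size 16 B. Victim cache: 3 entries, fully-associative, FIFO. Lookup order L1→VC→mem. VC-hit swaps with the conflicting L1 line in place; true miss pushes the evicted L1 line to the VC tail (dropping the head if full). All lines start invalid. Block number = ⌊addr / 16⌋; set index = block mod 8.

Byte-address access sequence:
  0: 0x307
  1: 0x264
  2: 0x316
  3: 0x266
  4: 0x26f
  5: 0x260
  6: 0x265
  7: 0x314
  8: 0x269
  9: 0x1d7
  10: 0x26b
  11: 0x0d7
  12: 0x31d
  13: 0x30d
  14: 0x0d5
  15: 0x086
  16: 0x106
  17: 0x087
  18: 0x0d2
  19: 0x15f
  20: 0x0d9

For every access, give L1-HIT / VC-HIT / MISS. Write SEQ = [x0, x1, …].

0: 0x307 (blk 48, set 0) → MISS  vc=[]
1: 0x264 (blk 38, set 6) → MISS  vc=[]
2: 0x316 (blk 49, set 1) → MISS  vc=[]
3: 0x266 (blk 38, set 6) → L1-HIT  vc=[]
4: 0x26f (blk 38, set 6) → L1-HIT  vc=[]
5: 0x260 (blk 38, set 6) → L1-HIT  vc=[]
6: 0x265 (blk 38, set 6) → L1-HIT  vc=[]
7: 0x314 (blk 49, set 1) → L1-HIT  vc=[]
8: 0x269 (blk 38, set 6) → L1-HIT  vc=[]
9: 0x1d7 (blk 29, set 5) → MISS  vc=[]
10: 0x26b (blk 38, set 6) → L1-HIT  vc=[]
11: 0xd7 (blk 13, set 5) → MISS  vc=[29]
12: 0x31d (blk 49, set 1) → L1-HIT  vc=[29]
13: 0x30d (blk 48, set 0) → L1-HIT  vc=[29]
14: 0xd5 (blk 13, set 5) → L1-HIT  vc=[29]
15: 0x86 (blk 8, set 0) → MISS  vc=[29, 48]
16: 0x106 (blk 16, set 0) → MISS  vc=[29, 48, 8]
17: 0x87 (blk 8, set 0) → VC-HIT  vc=[29, 48, 16]
18: 0xd2 (blk 13, set 5) → L1-HIT  vc=[29, 48, 16]
19: 0x15f (blk 21, set 5) → MISS  vc=[48, 16, 13]
20: 0xd9 (blk 13, set 5) → VC-HIT  vc=[48, 16, 21]

SEQ = [MISS, MISS, MISS, L1-HIT, L1-HIT, L1-HIT, L1-HIT, L1-HIT, L1-HIT, MISS, L1-HIT, MISS, L1-HIT, L1-HIT, L1-HIT, MISS, MISS, VC-HIT, L1-HIT, MISS, VC-HIT]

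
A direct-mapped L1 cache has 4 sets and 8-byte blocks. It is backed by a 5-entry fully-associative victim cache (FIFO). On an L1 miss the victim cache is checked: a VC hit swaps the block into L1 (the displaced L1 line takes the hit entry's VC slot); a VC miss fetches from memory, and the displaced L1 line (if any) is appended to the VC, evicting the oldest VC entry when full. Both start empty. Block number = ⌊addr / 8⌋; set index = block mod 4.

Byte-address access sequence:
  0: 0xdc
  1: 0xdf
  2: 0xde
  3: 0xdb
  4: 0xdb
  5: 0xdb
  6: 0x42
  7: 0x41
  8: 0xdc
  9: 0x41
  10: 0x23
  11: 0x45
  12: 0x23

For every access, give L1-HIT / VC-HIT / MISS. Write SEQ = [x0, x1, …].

  [0] addr=0xdc blk=27 s=3: MISS | VC []
  [1] addr=0xdf blk=27 s=3: L1-HIT | VC []
  [2] addr=0xde blk=27 s=3: L1-HIT | VC []
  [3] addr=0xdb blk=27 s=3: L1-HIT | VC []
  [4] addr=0xdb blk=27 s=3: L1-HIT | VC []
  [5] addr=0xdb blk=27 s=3: L1-HIT | VC []
  [6] addr=0x42 blk=8 s=0: MISS | VC []
  [7] addr=0x41 blk=8 s=0: L1-HIT | VC []
  [8] addr=0xdc blk=27 s=3: L1-HIT | VC []
  [9] addr=0x41 blk=8 s=0: L1-HIT | VC []
  [10] addr=0x23 blk=4 s=0: MISS | VC [8]
  [11] addr=0x45 blk=8 s=0: VC-HIT | VC [4]
  [12] addr=0x23 blk=4 s=0: VC-HIT | VC [8]

SEQ = [MISS, L1-HIT, L1-HIT, L1-HIT, L1-HIT, L1-HIT, MISS, L1-HIT, L1-HIT, L1-HIT, MISS, VC-HIT, VC-HIT]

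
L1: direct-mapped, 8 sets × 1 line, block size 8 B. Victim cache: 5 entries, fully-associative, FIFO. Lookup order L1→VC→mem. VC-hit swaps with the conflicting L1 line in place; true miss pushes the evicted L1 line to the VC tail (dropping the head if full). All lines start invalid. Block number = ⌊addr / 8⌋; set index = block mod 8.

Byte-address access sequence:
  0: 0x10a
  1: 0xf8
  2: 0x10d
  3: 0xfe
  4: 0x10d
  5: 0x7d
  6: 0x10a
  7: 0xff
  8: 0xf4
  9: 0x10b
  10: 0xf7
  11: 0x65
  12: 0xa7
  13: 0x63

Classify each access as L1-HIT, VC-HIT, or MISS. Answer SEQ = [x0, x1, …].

0: 0x10a (blk 33, set 1) → MISS  vc=[]
1: 0xf8 (blk 31, set 7) → MISS  vc=[]
2: 0x10d (blk 33, set 1) → L1-HIT  vc=[]
3: 0xfe (blk 31, set 7) → L1-HIT  vc=[]
4: 0x10d (blk 33, set 1) → L1-HIT  vc=[]
5: 0x7d (blk 15, set 7) → MISS  vc=[31]
6: 0x10a (blk 33, set 1) → L1-HIT  vc=[31]
7: 0xff (blk 31, set 7) → VC-HIT  vc=[15]
8: 0xf4 (blk 30, set 6) → MISS  vc=[15]
9: 0x10b (blk 33, set 1) → L1-HIT  vc=[15]
10: 0xf7 (blk 30, set 6) → L1-HIT  vc=[15]
11: 0x65 (blk 12, set 4) → MISS  vc=[15]
12: 0xa7 (blk 20, set 4) → MISS  vc=[15, 12]
13: 0x63 (blk 12, set 4) → VC-HIT  vc=[15, 20]

SEQ = [MISS, MISS, L1-HIT, L1-HIT, L1-HIT, MISS, L1-HIT, VC-HIT, MISS, L1-HIT, L1-HIT, MISS, MISS, VC-HIT]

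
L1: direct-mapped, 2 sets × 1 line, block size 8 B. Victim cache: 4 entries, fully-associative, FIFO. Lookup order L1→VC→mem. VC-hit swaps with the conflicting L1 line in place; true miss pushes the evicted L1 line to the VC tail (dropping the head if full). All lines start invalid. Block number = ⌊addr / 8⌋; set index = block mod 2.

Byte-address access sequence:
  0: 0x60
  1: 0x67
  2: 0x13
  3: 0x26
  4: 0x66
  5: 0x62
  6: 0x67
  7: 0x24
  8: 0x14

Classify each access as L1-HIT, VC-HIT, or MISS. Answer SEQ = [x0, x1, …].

SEQ = [MISS, L1-HIT, MISS, MISS, VC-HIT, L1-HIT, L1-HIT, VC-HIT, VC-HIT]

#0 0x60→b12/s0 MISS; vc=[]
#1 0x67→b12/s0 L1-HIT; vc=[]
#2 0x13→b2/s0 MISS; vc=[12]
#3 0x26→b4/s0 MISS; vc=[12,2]
#4 0x66→b12/s0 VC-HIT; vc=[4,2]
#5 0x62→b12/s0 L1-HIT; vc=[4,2]
#6 0x67→b12/s0 L1-HIT; vc=[4,2]
#7 0x24→b4/s0 VC-HIT; vc=[12,2]
#8 0x14→b2/s0 VC-HIT; vc=[12,4]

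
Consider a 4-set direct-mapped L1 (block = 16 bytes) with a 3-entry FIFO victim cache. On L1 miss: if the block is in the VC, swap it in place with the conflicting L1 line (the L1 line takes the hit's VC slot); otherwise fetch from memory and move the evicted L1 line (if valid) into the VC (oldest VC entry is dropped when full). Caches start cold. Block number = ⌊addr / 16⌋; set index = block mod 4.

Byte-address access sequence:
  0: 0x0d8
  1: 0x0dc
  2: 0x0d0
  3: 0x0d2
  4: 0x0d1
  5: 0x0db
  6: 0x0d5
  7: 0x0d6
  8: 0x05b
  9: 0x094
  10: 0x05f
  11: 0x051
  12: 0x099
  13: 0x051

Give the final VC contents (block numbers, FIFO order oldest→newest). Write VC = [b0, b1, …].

VC = [13, 9]

0: 0xd8 (blk 13, set 1) → MISS  vc=[]
1: 0xdc (blk 13, set 1) → L1-HIT  vc=[]
2: 0xd0 (blk 13, set 1) → L1-HIT  vc=[]
3: 0xd2 (blk 13, set 1) → L1-HIT  vc=[]
4: 0xd1 (blk 13, set 1) → L1-HIT  vc=[]
5: 0xdb (blk 13, set 1) → L1-HIT  vc=[]
6: 0xd5 (blk 13, set 1) → L1-HIT  vc=[]
7: 0xd6 (blk 13, set 1) → L1-HIT  vc=[]
8: 0x5b (blk 5, set 1) → MISS  vc=[13]
9: 0x94 (blk 9, set 1) → MISS  vc=[13, 5]
10: 0x5f (blk 5, set 1) → VC-HIT  vc=[13, 9]
11: 0x51 (blk 5, set 1) → L1-HIT  vc=[13, 9]
12: 0x99 (blk 9, set 1) → VC-HIT  vc=[13, 5]
13: 0x51 (blk 5, set 1) → VC-HIT  vc=[13, 9]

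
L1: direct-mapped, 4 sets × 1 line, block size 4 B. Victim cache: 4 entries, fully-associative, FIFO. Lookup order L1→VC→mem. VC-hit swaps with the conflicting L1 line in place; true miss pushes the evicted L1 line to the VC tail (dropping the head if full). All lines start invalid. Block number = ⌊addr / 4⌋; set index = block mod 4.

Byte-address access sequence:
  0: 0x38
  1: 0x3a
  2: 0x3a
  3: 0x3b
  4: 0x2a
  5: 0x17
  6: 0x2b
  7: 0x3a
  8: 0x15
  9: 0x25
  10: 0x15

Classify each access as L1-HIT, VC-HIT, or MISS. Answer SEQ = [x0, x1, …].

SEQ = [MISS, L1-HIT, L1-HIT, L1-HIT, MISS, MISS, L1-HIT, VC-HIT, L1-HIT, MISS, VC-HIT]

0: 0x38 (blk 14, set 2) → MISS  vc=[]
1: 0x3a (blk 14, set 2) → L1-HIT  vc=[]
2: 0x3a (blk 14, set 2) → L1-HIT  vc=[]
3: 0x3b (blk 14, set 2) → L1-HIT  vc=[]
4: 0x2a (blk 10, set 2) → MISS  vc=[14]
5: 0x17 (blk 5, set 1) → MISS  vc=[14]
6: 0x2b (blk 10, set 2) → L1-HIT  vc=[14]
7: 0x3a (blk 14, set 2) → VC-HIT  vc=[10]
8: 0x15 (blk 5, set 1) → L1-HIT  vc=[10]
9: 0x25 (blk 9, set 1) → MISS  vc=[10, 5]
10: 0x15 (blk 5, set 1) → VC-HIT  vc=[10, 9]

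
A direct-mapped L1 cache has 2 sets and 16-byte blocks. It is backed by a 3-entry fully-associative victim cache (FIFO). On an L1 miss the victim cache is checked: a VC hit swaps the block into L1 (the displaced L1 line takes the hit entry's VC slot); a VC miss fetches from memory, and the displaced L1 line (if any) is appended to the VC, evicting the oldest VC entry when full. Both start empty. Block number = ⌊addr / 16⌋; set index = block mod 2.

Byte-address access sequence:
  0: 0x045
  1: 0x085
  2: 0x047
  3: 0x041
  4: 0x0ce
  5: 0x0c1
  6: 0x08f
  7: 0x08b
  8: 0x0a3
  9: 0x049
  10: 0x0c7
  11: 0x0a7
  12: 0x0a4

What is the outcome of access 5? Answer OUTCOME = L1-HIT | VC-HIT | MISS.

OUTCOME = L1-HIT

  [0] addr=0x45 blk=4 s=0: MISS | VC []
  [1] addr=0x85 blk=8 s=0: MISS | VC [4]
  [2] addr=0x47 blk=4 s=0: VC-HIT | VC [8]
  [3] addr=0x41 blk=4 s=0: L1-HIT | VC [8]
  [4] addr=0xce blk=12 s=0: MISS | VC [8, 4]
  [5] addr=0xc1 blk=12 s=0: L1-HIT | VC [8, 4]
  [6] addr=0x8f blk=8 s=0: VC-HIT | VC [12, 4]
  [7] addr=0x8b blk=8 s=0: L1-HIT | VC [12, 4]
  [8] addr=0xa3 blk=10 s=0: MISS | VC [12, 4, 8]
  [9] addr=0x49 blk=4 s=0: VC-HIT | VC [12, 10, 8]
  [10] addr=0xc7 blk=12 s=0: VC-HIT | VC [4, 10, 8]
  [11] addr=0xa7 blk=10 s=0: VC-HIT | VC [4, 12, 8]
  [12] addr=0xa4 blk=10 s=0: L1-HIT | VC [4, 12, 8]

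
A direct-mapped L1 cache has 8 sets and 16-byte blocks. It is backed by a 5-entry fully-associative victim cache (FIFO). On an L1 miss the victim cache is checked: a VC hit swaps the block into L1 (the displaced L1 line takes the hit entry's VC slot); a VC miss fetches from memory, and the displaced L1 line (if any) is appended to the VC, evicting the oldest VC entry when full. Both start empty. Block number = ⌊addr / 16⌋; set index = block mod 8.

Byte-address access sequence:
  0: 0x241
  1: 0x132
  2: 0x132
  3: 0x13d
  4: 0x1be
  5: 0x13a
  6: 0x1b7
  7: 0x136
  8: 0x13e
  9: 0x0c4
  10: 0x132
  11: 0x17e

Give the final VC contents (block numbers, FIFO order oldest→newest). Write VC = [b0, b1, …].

VC = [27, 36]

  [0] addr=0x241 blk=36 s=4: MISS | VC []
  [1] addr=0x132 blk=19 s=3: MISS | VC []
  [2] addr=0x132 blk=19 s=3: L1-HIT | VC []
  [3] addr=0x13d blk=19 s=3: L1-HIT | VC []
  [4] addr=0x1be blk=27 s=3: MISS | VC [19]
  [5] addr=0x13a blk=19 s=3: VC-HIT | VC [27]
  [6] addr=0x1b7 blk=27 s=3: VC-HIT | VC [19]
  [7] addr=0x136 blk=19 s=3: VC-HIT | VC [27]
  [8] addr=0x13e blk=19 s=3: L1-HIT | VC [27]
  [9] addr=0xc4 blk=12 s=4: MISS | VC [27, 36]
  [10] addr=0x132 blk=19 s=3: L1-HIT | VC [27, 36]
  [11] addr=0x17e blk=23 s=7: MISS | VC [27, 36]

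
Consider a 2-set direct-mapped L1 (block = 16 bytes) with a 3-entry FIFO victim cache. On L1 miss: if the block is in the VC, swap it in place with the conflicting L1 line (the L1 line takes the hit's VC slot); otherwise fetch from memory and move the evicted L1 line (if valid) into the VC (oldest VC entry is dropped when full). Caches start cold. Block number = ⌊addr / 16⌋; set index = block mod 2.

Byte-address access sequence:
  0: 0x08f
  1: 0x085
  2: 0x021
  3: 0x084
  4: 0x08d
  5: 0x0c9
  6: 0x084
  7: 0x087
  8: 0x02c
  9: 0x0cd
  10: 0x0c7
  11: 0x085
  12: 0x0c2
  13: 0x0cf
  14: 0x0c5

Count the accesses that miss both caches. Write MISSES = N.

MISSES = 3

#0 0x8f→b8/s0 MISS; vc=[]
#1 0x85→b8/s0 L1-HIT; vc=[]
#2 0x21→b2/s0 MISS; vc=[8]
#3 0x84→b8/s0 VC-HIT; vc=[2]
#4 0x8d→b8/s0 L1-HIT; vc=[2]
#5 0xc9→b12/s0 MISS; vc=[2,8]
#6 0x84→b8/s0 VC-HIT; vc=[2,12]
#7 0x87→b8/s0 L1-HIT; vc=[2,12]
#8 0x2c→b2/s0 VC-HIT; vc=[8,12]
#9 0xcd→b12/s0 VC-HIT; vc=[8,2]
#10 0xc7→b12/s0 L1-HIT; vc=[8,2]
#11 0x85→b8/s0 VC-HIT; vc=[12,2]
#12 0xc2→b12/s0 VC-HIT; vc=[8,2]
#13 0xcf→b12/s0 L1-HIT; vc=[8,2]
#14 0xc5→b12/s0 L1-HIT; vc=[8,2]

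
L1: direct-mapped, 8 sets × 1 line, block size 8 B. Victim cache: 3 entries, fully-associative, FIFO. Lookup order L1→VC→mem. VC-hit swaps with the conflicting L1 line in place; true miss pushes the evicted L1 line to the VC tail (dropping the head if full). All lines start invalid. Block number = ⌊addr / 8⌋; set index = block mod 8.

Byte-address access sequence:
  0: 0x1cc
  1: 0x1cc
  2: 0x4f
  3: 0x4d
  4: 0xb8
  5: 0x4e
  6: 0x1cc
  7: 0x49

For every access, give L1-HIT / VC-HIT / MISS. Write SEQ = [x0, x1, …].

SEQ = [MISS, L1-HIT, MISS, L1-HIT, MISS, L1-HIT, VC-HIT, VC-HIT]

0: 0x1cc (blk 57, set 1) → MISS  vc=[]
1: 0x1cc (blk 57, set 1) → L1-HIT  vc=[]
2: 0x4f (blk 9, set 1) → MISS  vc=[57]
3: 0x4d (blk 9, set 1) → L1-HIT  vc=[57]
4: 0xb8 (blk 23, set 7) → MISS  vc=[57]
5: 0x4e (blk 9, set 1) → L1-HIT  vc=[57]
6: 0x1cc (blk 57, set 1) → VC-HIT  vc=[9]
7: 0x49 (blk 9, set 1) → VC-HIT  vc=[57]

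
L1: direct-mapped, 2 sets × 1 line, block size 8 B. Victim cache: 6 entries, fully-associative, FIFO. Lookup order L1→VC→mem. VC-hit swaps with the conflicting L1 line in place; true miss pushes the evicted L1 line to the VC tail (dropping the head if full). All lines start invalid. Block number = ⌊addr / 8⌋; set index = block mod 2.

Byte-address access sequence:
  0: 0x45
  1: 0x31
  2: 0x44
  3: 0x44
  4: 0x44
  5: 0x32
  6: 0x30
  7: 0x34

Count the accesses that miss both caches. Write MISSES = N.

MISSES = 2

  [0] addr=0x45 blk=8 s=0: MISS | VC []
  [1] addr=0x31 blk=6 s=0: MISS | VC [8]
  [2] addr=0x44 blk=8 s=0: VC-HIT | VC [6]
  [3] addr=0x44 blk=8 s=0: L1-HIT | VC [6]
  [4] addr=0x44 blk=8 s=0: L1-HIT | VC [6]
  [5] addr=0x32 blk=6 s=0: VC-HIT | VC [8]
  [6] addr=0x30 blk=6 s=0: L1-HIT | VC [8]
  [7] addr=0x34 blk=6 s=0: L1-HIT | VC [8]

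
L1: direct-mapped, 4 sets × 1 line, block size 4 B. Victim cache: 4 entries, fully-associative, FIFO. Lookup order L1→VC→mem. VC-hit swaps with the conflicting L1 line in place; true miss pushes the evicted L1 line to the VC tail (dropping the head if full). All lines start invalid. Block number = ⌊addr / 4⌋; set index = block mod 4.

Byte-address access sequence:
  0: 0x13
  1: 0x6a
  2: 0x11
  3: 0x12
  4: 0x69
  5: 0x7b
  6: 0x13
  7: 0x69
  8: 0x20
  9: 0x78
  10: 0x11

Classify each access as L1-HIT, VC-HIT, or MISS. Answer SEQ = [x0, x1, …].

SEQ = [MISS, MISS, L1-HIT, L1-HIT, L1-HIT, MISS, L1-HIT, VC-HIT, MISS, VC-HIT, VC-HIT]

  [0] addr=0x13 blk=4 s=0: MISS | VC []
  [1] addr=0x6a blk=26 s=2: MISS | VC []
  [2] addr=0x11 blk=4 s=0: L1-HIT | VC []
  [3] addr=0x12 blk=4 s=0: L1-HIT | VC []
  [4] addr=0x69 blk=26 s=2: L1-HIT | VC []
  [5] addr=0x7b blk=30 s=2: MISS | VC [26]
  [6] addr=0x13 blk=4 s=0: L1-HIT | VC [26]
  [7] addr=0x69 blk=26 s=2: VC-HIT | VC [30]
  [8] addr=0x20 blk=8 s=0: MISS | VC [30, 4]
  [9] addr=0x78 blk=30 s=2: VC-HIT | VC [26, 4]
  [10] addr=0x11 blk=4 s=0: VC-HIT | VC [26, 8]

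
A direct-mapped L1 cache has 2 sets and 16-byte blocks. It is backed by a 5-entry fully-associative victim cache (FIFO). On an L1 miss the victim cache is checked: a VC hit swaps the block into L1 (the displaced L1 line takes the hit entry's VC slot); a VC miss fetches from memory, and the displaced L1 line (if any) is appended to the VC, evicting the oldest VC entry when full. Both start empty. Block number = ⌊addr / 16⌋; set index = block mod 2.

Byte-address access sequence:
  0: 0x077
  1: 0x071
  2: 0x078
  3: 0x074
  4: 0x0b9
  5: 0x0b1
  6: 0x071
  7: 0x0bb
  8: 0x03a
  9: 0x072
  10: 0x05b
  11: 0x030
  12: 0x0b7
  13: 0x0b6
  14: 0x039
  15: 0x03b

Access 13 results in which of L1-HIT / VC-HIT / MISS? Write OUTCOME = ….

  [0] addr=0x77 blk=7 s=1: MISS | VC []
  [1] addr=0x71 blk=7 s=1: L1-HIT | VC []
  [2] addr=0x78 blk=7 s=1: L1-HIT | VC []
  [3] addr=0x74 blk=7 s=1: L1-HIT | VC []
  [4] addr=0xb9 blk=11 s=1: MISS | VC [7]
  [5] addr=0xb1 blk=11 s=1: L1-HIT | VC [7]
  [6] addr=0x71 blk=7 s=1: VC-HIT | VC [11]
  [7] addr=0xbb blk=11 s=1: VC-HIT | VC [7]
  [8] addr=0x3a blk=3 s=1: MISS | VC [7, 11]
  [9] addr=0x72 blk=7 s=1: VC-HIT | VC [3, 11]
  [10] addr=0x5b blk=5 s=1: MISS | VC [3, 11, 7]
  [11] addr=0x30 blk=3 s=1: VC-HIT | VC [5, 11, 7]
  [12] addr=0xb7 blk=11 s=1: VC-HIT | VC [5, 3, 7]
  [13] addr=0xb6 blk=11 s=1: L1-HIT | VC [5, 3, 7]
  [14] addr=0x39 blk=3 s=1: VC-HIT | VC [5, 11, 7]
  [15] addr=0x3b blk=3 s=1: L1-HIT | VC [5, 11, 7]

OUTCOME = L1-HIT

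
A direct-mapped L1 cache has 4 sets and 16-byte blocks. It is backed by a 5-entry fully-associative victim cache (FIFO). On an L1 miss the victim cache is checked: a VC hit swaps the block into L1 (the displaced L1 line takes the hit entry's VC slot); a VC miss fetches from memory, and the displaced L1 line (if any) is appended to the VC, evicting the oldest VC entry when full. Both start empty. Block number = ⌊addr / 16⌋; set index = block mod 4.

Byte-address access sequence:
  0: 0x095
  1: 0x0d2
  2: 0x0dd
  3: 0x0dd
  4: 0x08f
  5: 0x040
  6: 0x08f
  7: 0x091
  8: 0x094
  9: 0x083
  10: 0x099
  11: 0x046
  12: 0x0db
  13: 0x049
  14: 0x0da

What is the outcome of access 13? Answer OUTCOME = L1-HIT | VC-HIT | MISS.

OUTCOME = L1-HIT

0: 0x95 (blk 9, set 1) → MISS  vc=[]
1: 0xd2 (blk 13, set 1) → MISS  vc=[9]
2: 0xdd (blk 13, set 1) → L1-HIT  vc=[9]
3: 0xdd (blk 13, set 1) → L1-HIT  vc=[9]
4: 0x8f (blk 8, set 0) → MISS  vc=[9]
5: 0x40 (blk 4, set 0) → MISS  vc=[9, 8]
6: 0x8f (blk 8, set 0) → VC-HIT  vc=[9, 4]
7: 0x91 (blk 9, set 1) → VC-HIT  vc=[13, 4]
8: 0x94 (blk 9, set 1) → L1-HIT  vc=[13, 4]
9: 0x83 (blk 8, set 0) → L1-HIT  vc=[13, 4]
10: 0x99 (blk 9, set 1) → L1-HIT  vc=[13, 4]
11: 0x46 (blk 4, set 0) → VC-HIT  vc=[13, 8]
12: 0xdb (blk 13, set 1) → VC-HIT  vc=[9, 8]
13: 0x49 (blk 4, set 0) → L1-HIT  vc=[9, 8]
14: 0xda (blk 13, set 1) → L1-HIT  vc=[9, 8]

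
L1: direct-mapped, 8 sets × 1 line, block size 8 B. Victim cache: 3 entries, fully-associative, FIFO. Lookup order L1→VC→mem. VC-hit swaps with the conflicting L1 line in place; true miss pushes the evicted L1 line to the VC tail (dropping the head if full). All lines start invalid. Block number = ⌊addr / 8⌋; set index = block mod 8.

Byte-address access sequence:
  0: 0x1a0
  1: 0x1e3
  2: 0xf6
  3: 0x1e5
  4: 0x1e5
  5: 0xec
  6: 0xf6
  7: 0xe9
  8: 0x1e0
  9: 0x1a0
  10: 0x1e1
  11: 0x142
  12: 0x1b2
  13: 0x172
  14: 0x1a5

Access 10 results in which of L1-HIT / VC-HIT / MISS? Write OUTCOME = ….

OUTCOME = VC-HIT

0: 0x1a0 (blk 52, set 4) → MISS  vc=[]
1: 0x1e3 (blk 60, set 4) → MISS  vc=[52]
2: 0xf6 (blk 30, set 6) → MISS  vc=[52]
3: 0x1e5 (blk 60, set 4) → L1-HIT  vc=[52]
4: 0x1e5 (blk 60, set 4) → L1-HIT  vc=[52]
5: 0xec (blk 29, set 5) → MISS  vc=[52]
6: 0xf6 (blk 30, set 6) → L1-HIT  vc=[52]
7: 0xe9 (blk 29, set 5) → L1-HIT  vc=[52]
8: 0x1e0 (blk 60, set 4) → L1-HIT  vc=[52]
9: 0x1a0 (blk 52, set 4) → VC-HIT  vc=[60]
10: 0x1e1 (blk 60, set 4) → VC-HIT  vc=[52]
11: 0x142 (blk 40, set 0) → MISS  vc=[52]
12: 0x1b2 (blk 54, set 6) → MISS  vc=[52, 30]
13: 0x172 (blk 46, set 6) → MISS  vc=[52, 30, 54]
14: 0x1a5 (blk 52, set 4) → VC-HIT  vc=[60, 30, 54]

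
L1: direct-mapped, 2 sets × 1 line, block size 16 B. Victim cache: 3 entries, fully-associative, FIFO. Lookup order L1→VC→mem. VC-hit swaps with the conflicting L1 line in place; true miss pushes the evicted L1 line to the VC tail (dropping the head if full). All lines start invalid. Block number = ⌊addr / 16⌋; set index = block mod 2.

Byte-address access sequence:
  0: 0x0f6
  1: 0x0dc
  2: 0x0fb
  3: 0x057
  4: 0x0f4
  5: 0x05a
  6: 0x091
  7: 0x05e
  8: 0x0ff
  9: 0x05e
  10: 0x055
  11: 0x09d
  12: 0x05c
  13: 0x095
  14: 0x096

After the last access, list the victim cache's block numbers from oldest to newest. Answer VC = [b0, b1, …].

VC = [13, 15, 5]

0: 0xf6 (blk 15, set 1) → MISS  vc=[]
1: 0xdc (blk 13, set 1) → MISS  vc=[15]
2: 0xfb (blk 15, set 1) → VC-HIT  vc=[13]
3: 0x57 (blk 5, set 1) → MISS  vc=[13, 15]
4: 0xf4 (blk 15, set 1) → VC-HIT  vc=[13, 5]
5: 0x5a (blk 5, set 1) → VC-HIT  vc=[13, 15]
6: 0x91 (blk 9, set 1) → MISS  vc=[13, 15, 5]
7: 0x5e (blk 5, set 1) → VC-HIT  vc=[13, 15, 9]
8: 0xff (blk 15, set 1) → VC-HIT  vc=[13, 5, 9]
9: 0x5e (blk 5, set 1) → VC-HIT  vc=[13, 15, 9]
10: 0x55 (blk 5, set 1) → L1-HIT  vc=[13, 15, 9]
11: 0x9d (blk 9, set 1) → VC-HIT  vc=[13, 15, 5]
12: 0x5c (blk 5, set 1) → VC-HIT  vc=[13, 15, 9]
13: 0x95 (blk 9, set 1) → VC-HIT  vc=[13, 15, 5]
14: 0x96 (blk 9, set 1) → L1-HIT  vc=[13, 15, 5]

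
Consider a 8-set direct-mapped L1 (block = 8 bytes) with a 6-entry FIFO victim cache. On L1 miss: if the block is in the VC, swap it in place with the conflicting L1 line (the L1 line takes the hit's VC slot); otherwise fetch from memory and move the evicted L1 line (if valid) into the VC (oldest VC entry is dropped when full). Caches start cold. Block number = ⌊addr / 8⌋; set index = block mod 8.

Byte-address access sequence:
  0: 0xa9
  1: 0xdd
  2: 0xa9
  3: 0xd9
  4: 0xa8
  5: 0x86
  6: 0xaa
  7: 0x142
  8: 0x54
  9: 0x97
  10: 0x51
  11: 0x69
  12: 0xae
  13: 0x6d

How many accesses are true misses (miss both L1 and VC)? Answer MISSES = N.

  [0] addr=0xa9 blk=21 s=5: MISS | VC []
  [1] addr=0xdd blk=27 s=3: MISS | VC []
  [2] addr=0xa9 blk=21 s=5: L1-HIT | VC []
  [3] addr=0xd9 blk=27 s=3: L1-HIT | VC []
  [4] addr=0xa8 blk=21 s=5: L1-HIT | VC []
  [5] addr=0x86 blk=16 s=0: MISS | VC []
  [6] addr=0xaa blk=21 s=5: L1-HIT | VC []
  [7] addr=0x142 blk=40 s=0: MISS | VC [16]
  [8] addr=0x54 blk=10 s=2: MISS | VC [16]
  [9] addr=0x97 blk=18 s=2: MISS | VC [16, 10]
  [10] addr=0x51 blk=10 s=2: VC-HIT | VC [16, 18]
  [11] addr=0x69 blk=13 s=5: MISS | VC [16, 18, 21]
  [12] addr=0xae blk=21 s=5: VC-HIT | VC [16, 18, 13]
  [13] addr=0x6d blk=13 s=5: VC-HIT | VC [16, 18, 21]

MISSES = 7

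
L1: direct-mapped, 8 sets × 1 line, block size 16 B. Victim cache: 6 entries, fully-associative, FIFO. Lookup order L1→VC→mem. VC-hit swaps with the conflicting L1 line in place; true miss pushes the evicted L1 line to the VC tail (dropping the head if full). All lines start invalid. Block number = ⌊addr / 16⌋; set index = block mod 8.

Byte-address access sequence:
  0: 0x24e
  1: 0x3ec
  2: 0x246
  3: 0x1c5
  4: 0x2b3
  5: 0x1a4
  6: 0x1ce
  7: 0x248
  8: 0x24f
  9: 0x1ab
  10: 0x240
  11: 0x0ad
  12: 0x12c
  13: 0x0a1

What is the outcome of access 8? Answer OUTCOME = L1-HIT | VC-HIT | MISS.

  [0] addr=0x24e blk=36 s=4: MISS | VC []
  [1] addr=0x3ec blk=62 s=6: MISS | VC []
  [2] addr=0x246 blk=36 s=4: L1-HIT | VC []
  [3] addr=0x1c5 blk=28 s=4: MISS | VC [36]
  [4] addr=0x2b3 blk=43 s=3: MISS | VC [36]
  [5] addr=0x1a4 blk=26 s=2: MISS | VC [36]
  [6] addr=0x1ce blk=28 s=4: L1-HIT | VC [36]
  [7] addr=0x248 blk=36 s=4: VC-HIT | VC [28]
  [8] addr=0x24f blk=36 s=4: L1-HIT | VC [28]
  [9] addr=0x1ab blk=26 s=2: L1-HIT | VC [28]
  [10] addr=0x240 blk=36 s=4: L1-HIT | VC [28]
  [11] addr=0xad blk=10 s=2: MISS | VC [28, 26]
  [12] addr=0x12c blk=18 s=2: MISS | VC [28, 26, 10]
  [13] addr=0xa1 blk=10 s=2: VC-HIT | VC [28, 26, 18]

OUTCOME = L1-HIT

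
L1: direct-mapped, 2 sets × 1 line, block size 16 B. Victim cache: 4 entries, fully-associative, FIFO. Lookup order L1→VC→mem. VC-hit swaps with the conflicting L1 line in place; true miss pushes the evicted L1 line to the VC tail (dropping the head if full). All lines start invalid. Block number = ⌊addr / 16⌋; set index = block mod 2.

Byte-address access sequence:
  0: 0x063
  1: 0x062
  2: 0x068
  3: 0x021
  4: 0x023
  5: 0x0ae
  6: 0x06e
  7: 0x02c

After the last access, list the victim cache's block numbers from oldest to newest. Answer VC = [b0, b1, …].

#0 0x63→b6/s0 MISS; vc=[]
#1 0x62→b6/s0 L1-HIT; vc=[]
#2 0x68→b6/s0 L1-HIT; vc=[]
#3 0x21→b2/s0 MISS; vc=[6]
#4 0x23→b2/s0 L1-HIT; vc=[6]
#5 0xae→b10/s0 MISS; vc=[6,2]
#6 0x6e→b6/s0 VC-HIT; vc=[10,2]
#7 0x2c→b2/s0 VC-HIT; vc=[10,6]

VC = [10, 6]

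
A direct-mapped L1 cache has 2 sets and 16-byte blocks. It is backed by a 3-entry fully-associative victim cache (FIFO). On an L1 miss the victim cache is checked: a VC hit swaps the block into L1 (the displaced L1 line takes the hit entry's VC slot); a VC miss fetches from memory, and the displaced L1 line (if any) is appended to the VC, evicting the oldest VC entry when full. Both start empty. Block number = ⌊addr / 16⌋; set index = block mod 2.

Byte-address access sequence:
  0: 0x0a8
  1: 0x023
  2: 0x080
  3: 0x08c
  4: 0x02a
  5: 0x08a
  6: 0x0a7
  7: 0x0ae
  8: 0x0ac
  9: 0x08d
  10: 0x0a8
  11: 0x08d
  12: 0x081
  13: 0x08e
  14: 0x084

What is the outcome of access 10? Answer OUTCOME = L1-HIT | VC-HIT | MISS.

OUTCOME = VC-HIT

  [0] addr=0xa8 blk=10 s=0: MISS | VC []
  [1] addr=0x23 blk=2 s=0: MISS | VC [10]
  [2] addr=0x80 blk=8 s=0: MISS | VC [10, 2]
  [3] addr=0x8c blk=8 s=0: L1-HIT | VC [10, 2]
  [4] addr=0x2a blk=2 s=0: VC-HIT | VC [10, 8]
  [5] addr=0x8a blk=8 s=0: VC-HIT | VC [10, 2]
  [6] addr=0xa7 blk=10 s=0: VC-HIT | VC [8, 2]
  [7] addr=0xae blk=10 s=0: L1-HIT | VC [8, 2]
  [8] addr=0xac blk=10 s=0: L1-HIT | VC [8, 2]
  [9] addr=0x8d blk=8 s=0: VC-HIT | VC [10, 2]
  [10] addr=0xa8 blk=10 s=0: VC-HIT | VC [8, 2]
  [11] addr=0x8d blk=8 s=0: VC-HIT | VC [10, 2]
  [12] addr=0x81 blk=8 s=0: L1-HIT | VC [10, 2]
  [13] addr=0x8e blk=8 s=0: L1-HIT | VC [10, 2]
  [14] addr=0x84 blk=8 s=0: L1-HIT | VC [10, 2]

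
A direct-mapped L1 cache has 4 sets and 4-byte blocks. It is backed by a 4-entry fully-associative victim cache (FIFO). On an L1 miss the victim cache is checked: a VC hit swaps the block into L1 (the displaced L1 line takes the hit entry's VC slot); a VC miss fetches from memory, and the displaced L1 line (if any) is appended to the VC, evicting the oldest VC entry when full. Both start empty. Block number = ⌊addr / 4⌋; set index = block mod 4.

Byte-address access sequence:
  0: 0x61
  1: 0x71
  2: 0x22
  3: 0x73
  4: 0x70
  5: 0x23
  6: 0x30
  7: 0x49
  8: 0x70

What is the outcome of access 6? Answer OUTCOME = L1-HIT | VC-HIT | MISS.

OUTCOME = MISS

0: 0x61 (blk 24, set 0) → MISS  vc=[]
1: 0x71 (blk 28, set 0) → MISS  vc=[24]
2: 0x22 (blk 8, set 0) → MISS  vc=[24, 28]
3: 0x73 (blk 28, set 0) → VC-HIT  vc=[24, 8]
4: 0x70 (blk 28, set 0) → L1-HIT  vc=[24, 8]
5: 0x23 (blk 8, set 0) → VC-HIT  vc=[24, 28]
6: 0x30 (blk 12, set 0) → MISS  vc=[24, 28, 8]
7: 0x49 (blk 18, set 2) → MISS  vc=[24, 28, 8]
8: 0x70 (blk 28, set 0) → VC-HIT  vc=[24, 12, 8]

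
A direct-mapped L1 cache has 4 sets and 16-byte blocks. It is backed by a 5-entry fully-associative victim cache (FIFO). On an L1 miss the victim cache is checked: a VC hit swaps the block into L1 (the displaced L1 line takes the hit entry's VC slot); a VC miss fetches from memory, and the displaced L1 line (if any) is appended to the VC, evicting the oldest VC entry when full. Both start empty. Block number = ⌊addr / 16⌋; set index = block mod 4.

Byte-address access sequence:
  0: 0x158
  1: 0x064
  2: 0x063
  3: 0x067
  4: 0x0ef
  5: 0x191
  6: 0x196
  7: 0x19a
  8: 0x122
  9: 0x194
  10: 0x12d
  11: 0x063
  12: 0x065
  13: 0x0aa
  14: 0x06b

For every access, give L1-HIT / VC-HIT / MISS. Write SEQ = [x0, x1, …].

#0 0x158→b21/s1 MISS; vc=[]
#1 0x64→b6/s2 MISS; vc=[]
#2 0x63→b6/s2 L1-HIT; vc=[]
#3 0x67→b6/s2 L1-HIT; vc=[]
#4 0xef→b14/s2 MISS; vc=[6]
#5 0x191→b25/s1 MISS; vc=[6,21]
#6 0x196→b25/s1 L1-HIT; vc=[6,21]
#7 0x19a→b25/s1 L1-HIT; vc=[6,21]
#8 0x122→b18/s2 MISS; vc=[6,21,14]
#9 0x194→b25/s1 L1-HIT; vc=[6,21,14]
#10 0x12d→b18/s2 L1-HIT; vc=[6,21,14]
#11 0x63→b6/s2 VC-HIT; vc=[18,21,14]
#12 0x65→b6/s2 L1-HIT; vc=[18,21,14]
#13 0xaa→b10/s2 MISS; vc=[18,21,14,6]
#14 0x6b→b6/s2 VC-HIT; vc=[18,21,14,10]

SEQ = [MISS, MISS, L1-HIT, L1-HIT, MISS, MISS, L1-HIT, L1-HIT, MISS, L1-HIT, L1-HIT, VC-HIT, L1-HIT, MISS, VC-HIT]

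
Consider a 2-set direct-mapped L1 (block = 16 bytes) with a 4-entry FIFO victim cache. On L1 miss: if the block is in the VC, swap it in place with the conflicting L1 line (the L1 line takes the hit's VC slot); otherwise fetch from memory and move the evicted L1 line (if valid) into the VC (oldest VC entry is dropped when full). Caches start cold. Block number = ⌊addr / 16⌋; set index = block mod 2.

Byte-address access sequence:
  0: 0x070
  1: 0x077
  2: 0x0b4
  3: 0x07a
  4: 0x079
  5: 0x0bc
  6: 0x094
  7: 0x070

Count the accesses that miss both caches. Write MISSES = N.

MISSES = 3

#0 0x70→b7/s1 MISS; vc=[]
#1 0x77→b7/s1 L1-HIT; vc=[]
#2 0xb4→b11/s1 MISS; vc=[7]
#3 0x7a→b7/s1 VC-HIT; vc=[11]
#4 0x79→b7/s1 L1-HIT; vc=[11]
#5 0xbc→b11/s1 VC-HIT; vc=[7]
#6 0x94→b9/s1 MISS; vc=[7,11]
#7 0x70→b7/s1 VC-HIT; vc=[9,11]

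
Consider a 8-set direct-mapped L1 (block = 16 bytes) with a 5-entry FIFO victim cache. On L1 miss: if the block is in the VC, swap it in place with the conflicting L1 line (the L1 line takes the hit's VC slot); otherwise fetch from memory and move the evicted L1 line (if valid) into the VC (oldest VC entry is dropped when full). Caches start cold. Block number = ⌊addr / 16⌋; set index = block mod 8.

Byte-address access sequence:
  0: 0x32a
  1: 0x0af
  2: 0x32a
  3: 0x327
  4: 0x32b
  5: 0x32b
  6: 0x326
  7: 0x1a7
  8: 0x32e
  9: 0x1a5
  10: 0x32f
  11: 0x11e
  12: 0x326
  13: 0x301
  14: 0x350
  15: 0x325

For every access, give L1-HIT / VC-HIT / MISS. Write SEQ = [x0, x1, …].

0: 0x32a (blk 50, set 2) → MISS  vc=[]
1: 0xaf (blk 10, set 2) → MISS  vc=[50]
2: 0x32a (blk 50, set 2) → VC-HIT  vc=[10]
3: 0x327 (blk 50, set 2) → L1-HIT  vc=[10]
4: 0x32b (blk 50, set 2) → L1-HIT  vc=[10]
5: 0x32b (blk 50, set 2) → L1-HIT  vc=[10]
6: 0x326 (blk 50, set 2) → L1-HIT  vc=[10]
7: 0x1a7 (blk 26, set 2) → MISS  vc=[10, 50]
8: 0x32e (blk 50, set 2) → VC-HIT  vc=[10, 26]
9: 0x1a5 (blk 26, set 2) → VC-HIT  vc=[10, 50]
10: 0x32f (blk 50, set 2) → VC-HIT  vc=[10, 26]
11: 0x11e (blk 17, set 1) → MISS  vc=[10, 26]
12: 0x326 (blk 50, set 2) → L1-HIT  vc=[10, 26]
13: 0x301 (blk 48, set 0) → MISS  vc=[10, 26]
14: 0x350 (blk 53, set 5) → MISS  vc=[10, 26]
15: 0x325 (blk 50, set 2) → L1-HIT  vc=[10, 26]

SEQ = [MISS, MISS, VC-HIT, L1-HIT, L1-HIT, L1-HIT, L1-HIT, MISS, VC-HIT, VC-HIT, VC-HIT, MISS, L1-HIT, MISS, MISS, L1-HIT]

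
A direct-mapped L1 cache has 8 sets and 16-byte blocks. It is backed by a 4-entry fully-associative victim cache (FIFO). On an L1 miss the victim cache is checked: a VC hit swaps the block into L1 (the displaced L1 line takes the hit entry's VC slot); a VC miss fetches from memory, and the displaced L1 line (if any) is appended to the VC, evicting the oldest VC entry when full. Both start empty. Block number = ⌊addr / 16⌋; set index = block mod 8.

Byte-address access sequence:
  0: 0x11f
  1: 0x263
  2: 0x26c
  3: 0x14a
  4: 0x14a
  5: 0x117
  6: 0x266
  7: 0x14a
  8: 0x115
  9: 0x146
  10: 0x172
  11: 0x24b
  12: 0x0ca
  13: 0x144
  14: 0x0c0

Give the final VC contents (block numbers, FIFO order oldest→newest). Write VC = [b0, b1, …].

VC = [20, 36]

  [0] addr=0x11f blk=17 s=1: MISS | VC []
  [1] addr=0x263 blk=38 s=6: MISS | VC []
  [2] addr=0x26c blk=38 s=6: L1-HIT | VC []
  [3] addr=0x14a blk=20 s=4: MISS | VC []
  [4] addr=0x14a blk=20 s=4: L1-HIT | VC []
  [5] addr=0x117 blk=17 s=1: L1-HIT | VC []
  [6] addr=0x266 blk=38 s=6: L1-HIT | VC []
  [7] addr=0x14a blk=20 s=4: L1-HIT | VC []
  [8] addr=0x115 blk=17 s=1: L1-HIT | VC []
  [9] addr=0x146 blk=20 s=4: L1-HIT | VC []
  [10] addr=0x172 blk=23 s=7: MISS | VC []
  [11] addr=0x24b blk=36 s=4: MISS | VC [20]
  [12] addr=0xca blk=12 s=4: MISS | VC [20, 36]
  [13] addr=0x144 blk=20 s=4: VC-HIT | VC [12, 36]
  [14] addr=0xc0 blk=12 s=4: VC-HIT | VC [20, 36]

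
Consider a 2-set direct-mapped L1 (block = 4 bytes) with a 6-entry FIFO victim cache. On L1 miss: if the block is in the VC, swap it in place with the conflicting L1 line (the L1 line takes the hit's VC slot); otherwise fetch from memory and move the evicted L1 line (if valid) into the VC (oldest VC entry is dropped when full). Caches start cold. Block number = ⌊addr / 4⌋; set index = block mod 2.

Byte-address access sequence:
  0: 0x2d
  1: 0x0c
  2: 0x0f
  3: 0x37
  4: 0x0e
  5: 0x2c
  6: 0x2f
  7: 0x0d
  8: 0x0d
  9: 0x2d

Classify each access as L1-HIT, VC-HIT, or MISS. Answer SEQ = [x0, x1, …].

#0 0x2d→b11/s1 MISS; vc=[]
#1 0xc→b3/s1 MISS; vc=[11]
#2 0xf→b3/s1 L1-HIT; vc=[11]
#3 0x37→b13/s1 MISS; vc=[11,3]
#4 0xe→b3/s1 VC-HIT; vc=[11,13]
#5 0x2c→b11/s1 VC-HIT; vc=[3,13]
#6 0x2f→b11/s1 L1-HIT; vc=[3,13]
#7 0xd→b3/s1 VC-HIT; vc=[11,13]
#8 0xd→b3/s1 L1-HIT; vc=[11,13]
#9 0x2d→b11/s1 VC-HIT; vc=[3,13]

SEQ = [MISS, MISS, L1-HIT, MISS, VC-HIT, VC-HIT, L1-HIT, VC-HIT, L1-HIT, VC-HIT]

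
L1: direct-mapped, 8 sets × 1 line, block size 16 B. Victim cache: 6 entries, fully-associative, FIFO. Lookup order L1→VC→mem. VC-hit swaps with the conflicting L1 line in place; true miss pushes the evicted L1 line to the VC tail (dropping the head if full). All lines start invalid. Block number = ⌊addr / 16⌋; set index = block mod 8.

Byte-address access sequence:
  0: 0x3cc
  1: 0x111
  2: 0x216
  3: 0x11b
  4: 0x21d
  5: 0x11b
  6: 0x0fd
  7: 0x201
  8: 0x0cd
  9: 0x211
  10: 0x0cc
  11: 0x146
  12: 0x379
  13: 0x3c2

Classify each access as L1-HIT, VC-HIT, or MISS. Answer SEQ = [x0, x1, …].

#0 0x3cc→b60/s4 MISS; vc=[]
#1 0x111→b17/s1 MISS; vc=[]
#2 0x216→b33/s1 MISS; vc=[17]
#3 0x11b→b17/s1 VC-HIT; vc=[33]
#4 0x21d→b33/s1 VC-HIT; vc=[17]
#5 0x11b→b17/s1 VC-HIT; vc=[33]
#6 0xfd→b15/s7 MISS; vc=[33]
#7 0x201→b32/s0 MISS; vc=[33]
#8 0xcd→b12/s4 MISS; vc=[33,60]
#9 0x211→b33/s1 VC-HIT; vc=[17,60]
#10 0xcc→b12/s4 L1-HIT; vc=[17,60]
#11 0x146→b20/s4 MISS; vc=[17,60,12]
#12 0x379→b55/s7 MISS; vc=[17,60,12,15]
#13 0x3c2→b60/s4 VC-HIT; vc=[17,20,12,15]

SEQ = [MISS, MISS, MISS, VC-HIT, VC-HIT, VC-HIT, MISS, MISS, MISS, VC-HIT, L1-HIT, MISS, MISS, VC-HIT]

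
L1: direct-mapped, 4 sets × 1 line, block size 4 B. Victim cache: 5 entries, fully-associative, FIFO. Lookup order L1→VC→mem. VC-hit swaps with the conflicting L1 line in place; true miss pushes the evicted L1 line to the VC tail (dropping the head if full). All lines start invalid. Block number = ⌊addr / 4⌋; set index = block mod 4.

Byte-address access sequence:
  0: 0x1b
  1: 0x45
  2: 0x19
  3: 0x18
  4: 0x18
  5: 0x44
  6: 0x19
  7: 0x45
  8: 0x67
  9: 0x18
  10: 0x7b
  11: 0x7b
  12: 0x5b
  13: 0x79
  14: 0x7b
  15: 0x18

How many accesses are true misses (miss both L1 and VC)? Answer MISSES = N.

#0 0x1b→b6/s2 MISS; vc=[]
#1 0x45→b17/s1 MISS; vc=[]
#2 0x19→b6/s2 L1-HIT; vc=[]
#3 0x18→b6/s2 L1-HIT; vc=[]
#4 0x18→b6/s2 L1-HIT; vc=[]
#5 0x44→b17/s1 L1-HIT; vc=[]
#6 0x19→b6/s2 L1-HIT; vc=[]
#7 0x45→b17/s1 L1-HIT; vc=[]
#8 0x67→b25/s1 MISS; vc=[17]
#9 0x18→b6/s2 L1-HIT; vc=[17]
#10 0x7b→b30/s2 MISS; vc=[17,6]
#11 0x7b→b30/s2 L1-HIT; vc=[17,6]
#12 0x5b→b22/s2 MISS; vc=[17,6,30]
#13 0x79→b30/s2 VC-HIT; vc=[17,6,22]
#14 0x7b→b30/s2 L1-HIT; vc=[17,6,22]
#15 0x18→b6/s2 VC-HIT; vc=[17,30,22]

MISSES = 5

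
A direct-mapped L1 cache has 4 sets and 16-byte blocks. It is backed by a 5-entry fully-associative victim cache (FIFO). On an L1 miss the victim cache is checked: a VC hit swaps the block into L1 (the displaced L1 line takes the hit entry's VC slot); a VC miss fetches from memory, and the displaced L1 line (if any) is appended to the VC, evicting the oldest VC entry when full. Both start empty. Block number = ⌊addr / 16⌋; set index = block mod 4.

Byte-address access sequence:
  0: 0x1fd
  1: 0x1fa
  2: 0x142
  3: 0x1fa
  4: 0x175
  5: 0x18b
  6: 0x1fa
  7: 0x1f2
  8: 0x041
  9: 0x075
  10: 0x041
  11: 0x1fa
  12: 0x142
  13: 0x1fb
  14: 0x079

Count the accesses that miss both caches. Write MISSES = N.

  [0] addr=0x1fd blk=31 s=3: MISS | VC []
  [1] addr=0x1fa blk=31 s=3: L1-HIT | VC []
  [2] addr=0x142 blk=20 s=0: MISS | VC []
  [3] addr=0x1fa blk=31 s=3: L1-HIT | VC []
  [4] addr=0x175 blk=23 s=3: MISS | VC [31]
  [5] addr=0x18b blk=24 s=0: MISS | VC [31, 20]
  [6] addr=0x1fa blk=31 s=3: VC-HIT | VC [23, 20]
  [7] addr=0x1f2 blk=31 s=3: L1-HIT | VC [23, 20]
  [8] addr=0x41 blk=4 s=0: MISS | VC [23, 20, 24]
  [9] addr=0x75 blk=7 s=3: MISS | VC [23, 20, 24, 31]
  [10] addr=0x41 blk=4 s=0: L1-HIT | VC [23, 20, 24, 31]
  [11] addr=0x1fa blk=31 s=3: VC-HIT | VC [23, 20, 24, 7]
  [12] addr=0x142 blk=20 s=0: VC-HIT | VC [23, 4, 24, 7]
  [13] addr=0x1fb blk=31 s=3: L1-HIT | VC [23, 4, 24, 7]
  [14] addr=0x79 blk=7 s=3: VC-HIT | VC [23, 4, 24, 31]

MISSES = 6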